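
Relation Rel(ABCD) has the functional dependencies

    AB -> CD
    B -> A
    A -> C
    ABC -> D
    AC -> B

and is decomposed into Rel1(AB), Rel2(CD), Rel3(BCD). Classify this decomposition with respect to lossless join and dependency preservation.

lossless and dependency-preserving

Lossless test (chase): Rows 1 and 3 agree on B; apply B→A and equate their A entries. Rows 1 and 3 agree on A; apply A→C and equate their C entries. Rows 1 and 3 agree on ABC; apply ABC→D and equate their D entries. Row 1 is now all distinguished symbols — the join is lossless.
Dependency preservation: AB → CD; A → C; ABC → D; AC → B are not contained in any single fragment, but the restricted closure of each left-hand side across the fragments still reaches the right-hand side; the remaining FDs each lie inside some fragment. All dependencies are preserved.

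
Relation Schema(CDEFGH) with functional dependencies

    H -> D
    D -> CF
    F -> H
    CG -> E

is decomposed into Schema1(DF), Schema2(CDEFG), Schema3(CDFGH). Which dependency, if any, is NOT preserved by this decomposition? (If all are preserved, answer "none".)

H → D lies within Schema3.
D → CF lies within Schema2.
F → H lies within Schema3.
CG → E lies within Schema2.
Every dependency is enforceable on the fragments, so the decomposition is dependency-preserving.

none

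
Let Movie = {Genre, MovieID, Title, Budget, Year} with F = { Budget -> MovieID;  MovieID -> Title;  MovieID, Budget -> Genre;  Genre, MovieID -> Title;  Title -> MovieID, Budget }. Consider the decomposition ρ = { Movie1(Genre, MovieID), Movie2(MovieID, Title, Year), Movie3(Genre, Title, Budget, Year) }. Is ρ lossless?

Chase test. Columns are Genre, MovieID, Title, Budget, Year; row i has aⱼ where attribute j ∈ Moviei, else bᵢⱼ.
Initial tableau (one row per fragment):
  row 1: a1 a2 b13 b14 b15
  row 2: b21 a2 a3 b24 a5
  row 3: a1 b32 a3 a4 a5
Rows 1 and 2 agree on MovieID; apply MovieID→Title and equate their Title entries.
Rows 1 and 2 agree on Title; apply Title→MovieID, Budget and equate their MovieID, Budget entries.
Rows 1 and 3 agree on Title; apply Title→MovieID, Budget and equate their MovieID, Budget entries.
Rows 1 and 2 agree on MovieID, Budget; apply MovieID, Budget→Genre and equate their Genre entries.
Row 2 is now all distinguished symbols — the join is lossless.

Yes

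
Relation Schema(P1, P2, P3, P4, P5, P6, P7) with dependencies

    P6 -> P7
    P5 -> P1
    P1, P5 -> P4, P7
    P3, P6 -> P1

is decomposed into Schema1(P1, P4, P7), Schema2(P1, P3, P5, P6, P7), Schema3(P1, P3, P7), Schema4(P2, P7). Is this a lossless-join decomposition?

Chase test. Columns are P1, P2, P3, P4, P5, P6, P7; row i has aⱼ where attribute j ∈ Schemai, else bᵢⱼ.
Initial tableau (one row per fragment):
  row 1: a1 b12 b13 a4 b15 b16 a7
  row 2: a1 b22 a3 b24 a5 a6 a7
  row 3: a1 b32 a3 b34 b35 b36 a7
  row 4: b41 a2 b43 b44 b45 b46 a7
No row becomes fully distinguished — the join is lossy.

No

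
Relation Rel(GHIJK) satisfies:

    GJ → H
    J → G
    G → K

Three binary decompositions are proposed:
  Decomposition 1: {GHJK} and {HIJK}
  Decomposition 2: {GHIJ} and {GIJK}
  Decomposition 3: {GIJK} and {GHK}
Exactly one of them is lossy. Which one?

Decomposition 1: common = {HJK}, closure = {GHJK} → lossless.
Decomposition 2: common = {GIJ}, closure = {GHIJK} → lossless.
Decomposition 3: common = {GK}, closure = {GK} → lossy.

Decomposition 3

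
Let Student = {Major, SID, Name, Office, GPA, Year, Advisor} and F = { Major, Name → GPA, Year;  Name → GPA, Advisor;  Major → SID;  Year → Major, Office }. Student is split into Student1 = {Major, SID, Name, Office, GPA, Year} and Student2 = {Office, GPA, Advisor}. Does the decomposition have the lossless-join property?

Common attributes: Student1 ∩ Student2 = {Office, GPA}.
No dependency enlarges {Office, GPA}, so (Office, GPA)⁺ = {Office, GPA}.
The closure contains neither all of Student1 = {Major, SID, Name, Office, GPA, Year} nor all of Student2 = {Office, GPA, Advisor}, so the common attributes are not a superkey of either fragment. The join is lossy.

No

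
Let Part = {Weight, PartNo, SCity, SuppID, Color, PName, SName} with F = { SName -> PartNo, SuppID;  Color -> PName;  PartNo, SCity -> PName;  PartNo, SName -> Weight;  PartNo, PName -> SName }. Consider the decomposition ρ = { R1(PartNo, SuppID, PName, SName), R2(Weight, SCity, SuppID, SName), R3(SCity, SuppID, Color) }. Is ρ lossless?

Chase test. Columns are Weight, PartNo, SCity, SuppID, Color, PName, SName; row i has aⱼ where attribute j ∈ Ri, else bᵢⱼ.
Initial tableau (one row per fragment):
  row 1: b11 a2 b13 a4 b15 a6 a7
  row 2: a1 b22 a3 a4 b25 b26 a7
  row 3: b31 b32 a3 a4 a5 b36 b37
Rows 1 and 2 agree on SName; apply SName→PartNo, SuppID and equate their PartNo, SuppID entries.
Rows 1 and 2 agree on PartNo, SName; apply PartNo, SName→Weight and equate their Weight entries.
No row becomes fully distinguished — the join is lossy.

No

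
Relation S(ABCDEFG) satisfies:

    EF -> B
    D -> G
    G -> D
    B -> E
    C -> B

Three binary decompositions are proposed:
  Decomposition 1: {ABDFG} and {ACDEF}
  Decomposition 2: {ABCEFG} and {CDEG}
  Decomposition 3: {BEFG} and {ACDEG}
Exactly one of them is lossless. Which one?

Decomposition 1: common = {ADF}, closure = {ADFG} → lossy.
Decomposition 2: common = {CEG}, closure = {BCDEG} → lossless.
Decomposition 3: common = {EG}, closure = {DEG} → lossy.

Decomposition 2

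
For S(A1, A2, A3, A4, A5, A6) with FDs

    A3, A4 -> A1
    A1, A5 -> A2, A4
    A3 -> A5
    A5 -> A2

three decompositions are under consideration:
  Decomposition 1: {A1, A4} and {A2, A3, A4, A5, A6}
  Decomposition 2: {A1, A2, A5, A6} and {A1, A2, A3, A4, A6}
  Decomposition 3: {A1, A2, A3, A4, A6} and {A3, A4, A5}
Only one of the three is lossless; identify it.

Decomposition 1: common = {A4}, closure = {A4} → lossy.
Decomposition 2: common = {A1, A2, A6}, closure = {A1, A2, A6} → lossy.
Decomposition 3: common = {A3, A4}, closure = {A1, A2, A3, A4, A5} → lossless.

Decomposition 3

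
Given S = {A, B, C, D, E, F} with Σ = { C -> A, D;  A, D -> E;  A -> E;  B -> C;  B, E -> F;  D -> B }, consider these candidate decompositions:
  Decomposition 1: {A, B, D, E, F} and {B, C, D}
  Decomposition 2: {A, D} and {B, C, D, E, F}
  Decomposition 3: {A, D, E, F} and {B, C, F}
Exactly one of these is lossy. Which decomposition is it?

Decomposition 3

Decomposition 1: common = {B, D}, closure = {A, B, C, D, E, F} → lossless.
Decomposition 2: common = {D}, closure = {A, B, C, D, E, F} → lossless.
Decomposition 3: common = {F}, closure = {F} → lossy.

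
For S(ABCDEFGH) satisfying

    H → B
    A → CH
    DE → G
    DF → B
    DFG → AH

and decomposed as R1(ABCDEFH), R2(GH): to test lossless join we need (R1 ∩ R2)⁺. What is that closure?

BH

R1 ∩ R2 = {H}.
H → B applies, adding B
Closure: {BH}.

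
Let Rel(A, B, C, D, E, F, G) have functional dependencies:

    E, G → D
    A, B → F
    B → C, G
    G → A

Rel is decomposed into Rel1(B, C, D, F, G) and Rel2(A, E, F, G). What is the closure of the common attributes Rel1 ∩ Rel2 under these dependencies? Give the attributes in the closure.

Rel1 ∩ Rel2 = {F, G}.
G → A applies, adding A
Closure: {A, F, G}.

A, F, G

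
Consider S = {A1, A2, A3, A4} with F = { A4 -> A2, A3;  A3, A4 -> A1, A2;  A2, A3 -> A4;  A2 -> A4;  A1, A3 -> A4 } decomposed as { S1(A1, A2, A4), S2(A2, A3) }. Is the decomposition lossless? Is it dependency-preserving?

Lossless test: (A2)⁺ = {A1, A2, A3, A4}, which contains all of one fragment — lossless.
Dependency preservation: the restricted closure of {A1, A3} across the fragments never reaches {A4}, so A1, A3 → A4 cannot be enforced without a join — not preserved.

lossless but not dependency-preserving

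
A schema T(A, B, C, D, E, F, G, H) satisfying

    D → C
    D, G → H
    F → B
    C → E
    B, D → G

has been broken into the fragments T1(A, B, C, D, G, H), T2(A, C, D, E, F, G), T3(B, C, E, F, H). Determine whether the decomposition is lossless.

Yes

Chase test. Columns are A, B, C, D, E, F, G, H; row i has aⱼ where attribute j ∈ Ti, else bᵢⱼ.
Initial tableau (one row per fragment):
  row 1: a1 a2 a3 a4 b15 b16 a7 a8
  row 2: a1 b22 a3 a4 a5 a6 a7 b28
  row 3: b31 a2 a3 b34 a5 a6 b37 a8
Rows 1 and 2 agree on D, G; apply D, G→H and equate their H entries.
Rows 2 and 3 agree on F; apply F→B and equate their B entries.
Rows 1 and 2 agree on C; apply C→E and equate their E entries.
Row 2 is now all distinguished symbols — the join is lossless.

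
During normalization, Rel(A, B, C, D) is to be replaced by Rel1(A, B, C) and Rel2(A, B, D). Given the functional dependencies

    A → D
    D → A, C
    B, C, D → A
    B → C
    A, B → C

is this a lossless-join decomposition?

Yes

Common attributes: Rel1 ∩ Rel2 = {A, B}.
Closure of {A, B}: A → D applies, adding D; D → A, C applies, adding C. So (A, B)⁺ = {A, B, C, D}.
This closure contains every attribute of Rel1, so Rel1 ∩ Rel2 → Rel1. The join is lossless.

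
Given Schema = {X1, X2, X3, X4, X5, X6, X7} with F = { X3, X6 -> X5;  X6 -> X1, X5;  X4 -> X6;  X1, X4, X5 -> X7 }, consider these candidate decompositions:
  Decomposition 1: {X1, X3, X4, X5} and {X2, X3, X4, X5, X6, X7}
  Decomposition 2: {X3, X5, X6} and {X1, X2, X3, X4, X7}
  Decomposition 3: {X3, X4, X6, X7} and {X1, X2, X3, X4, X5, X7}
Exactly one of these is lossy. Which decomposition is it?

Decomposition 1: common = {X3, X4, X5}, closure = {X1, X3, X4, X5, X6, X7} → lossless.
Decomposition 2: common = {X3}, closure = {X3} → lossy.
Decomposition 3: common = {X3, X4, X7}, closure = {X1, X3, X4, X5, X6, X7} → lossless.

Decomposition 2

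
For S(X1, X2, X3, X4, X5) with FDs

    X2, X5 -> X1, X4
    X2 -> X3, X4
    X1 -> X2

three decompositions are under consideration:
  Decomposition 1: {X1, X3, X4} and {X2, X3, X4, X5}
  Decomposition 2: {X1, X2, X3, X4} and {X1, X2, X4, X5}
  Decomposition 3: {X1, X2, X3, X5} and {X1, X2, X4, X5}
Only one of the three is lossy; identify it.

Decomposition 1

Decomposition 1: common = {X3, X4}, closure = {X3, X4} → lossy.
Decomposition 2: common = {X1, X2, X4}, closure = {X1, X2, X3, X4} → lossless.
Decomposition 3: common = {X1, X2, X5}, closure = {X1, X2, X3, X4, X5} → lossless.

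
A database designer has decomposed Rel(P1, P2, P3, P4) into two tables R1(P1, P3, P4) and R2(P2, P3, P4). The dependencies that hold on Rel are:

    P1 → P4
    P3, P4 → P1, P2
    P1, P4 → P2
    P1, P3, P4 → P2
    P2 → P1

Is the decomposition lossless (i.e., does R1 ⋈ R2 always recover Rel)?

Yes

Common attributes: R1 ∩ R2 = {P3, P4}.
Closure of {P3, P4}: P3, P4 → P1, P2 applies, adding P1, P2. So (P3, P4)⁺ = {P1, P2, P3, P4}.
This closure contains every attribute of R1, so R1 ∩ R2 → R1. The join is lossless.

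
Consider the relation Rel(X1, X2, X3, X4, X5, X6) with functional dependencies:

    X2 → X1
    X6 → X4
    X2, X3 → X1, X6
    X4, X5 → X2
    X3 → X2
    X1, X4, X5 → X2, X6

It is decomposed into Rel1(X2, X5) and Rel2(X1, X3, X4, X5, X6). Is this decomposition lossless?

No

Common attributes: Rel1 ∩ Rel2 = {X5}.
No dependency enlarges {X5}, so (X5)⁺ = {X5}.
The closure contains neither all of Rel1 = {X2, X5} nor all of Rel2 = {X1, X3, X4, X5, X6}, so the common attributes are not a superkey of either fragment. The join is lossy.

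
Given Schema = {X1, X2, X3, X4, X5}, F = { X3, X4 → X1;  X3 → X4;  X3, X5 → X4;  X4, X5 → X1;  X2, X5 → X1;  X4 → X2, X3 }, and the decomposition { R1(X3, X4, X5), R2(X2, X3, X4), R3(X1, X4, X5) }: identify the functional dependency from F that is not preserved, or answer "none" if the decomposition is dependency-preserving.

Check X2, X5 → X1: no single fragment contains all of {X1, X2, X5}, and the restricted closure of {X2, X5} across the fragments never reaches {X1}.
X3, X4 → X1 is preserved.
X3 → X4 is preserved.
X3, X5 → X4 is preserved.
X4, X5 → X1 is preserved.
X4 → X2, X3 is preserved.

X2, X5 → X1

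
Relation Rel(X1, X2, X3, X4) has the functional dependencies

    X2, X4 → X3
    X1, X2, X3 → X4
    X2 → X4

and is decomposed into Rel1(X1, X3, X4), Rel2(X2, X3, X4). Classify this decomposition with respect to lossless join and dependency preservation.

Lossless test: (X3, X4)⁺ = {X3, X4}, which is a superkey of neither fragment — lossy.
Dependency preservation: X1, X2, X3 → X4 is not contained in any single fragment, but the restricted closure of its left-hand side across the fragments still reaches the right-hand side; the remaining FDs each lie inside some fragment. All dependencies are preserved.

lossy but dependency-preserving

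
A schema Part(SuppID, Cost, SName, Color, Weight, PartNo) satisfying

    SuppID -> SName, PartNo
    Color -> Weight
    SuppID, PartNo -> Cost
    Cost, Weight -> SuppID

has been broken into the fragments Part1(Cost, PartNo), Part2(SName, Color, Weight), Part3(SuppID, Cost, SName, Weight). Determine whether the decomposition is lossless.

No

Chase test. Columns are SuppID, Cost, SName, Color, Weight, PartNo; row i has aⱼ where attribute j ∈ Parti, else bᵢⱼ.
Initial tableau (one row per fragment):
  row 1: b11 a2 b13 b14 b15 a6
  row 2: b21 b22 a3 a4 a5 b26
  row 3: a1 a2 a3 b34 a5 b36
No row becomes fully distinguished — the join is lossy.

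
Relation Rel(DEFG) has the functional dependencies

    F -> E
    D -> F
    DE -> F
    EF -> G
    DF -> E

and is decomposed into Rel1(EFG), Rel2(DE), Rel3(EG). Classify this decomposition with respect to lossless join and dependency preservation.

Lossless test (chase): applying each FD to every pair of rows produces no changes in the tableau, so no row becomes fully distinguished — the join is lossy.
Dependency preservation: the restricted closure of {D} across the fragments never reaches {F}, so D → F cannot be enforced without a join — not preserved.

lossy and not dependency-preserving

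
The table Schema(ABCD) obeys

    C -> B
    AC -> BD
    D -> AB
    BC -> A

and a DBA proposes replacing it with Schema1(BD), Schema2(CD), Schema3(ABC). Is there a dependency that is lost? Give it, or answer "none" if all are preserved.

Check D → AB: no single fragment contains all of {ABD}, and the restricted closure of {D} across the fragments never reaches {AB}.
C → B is preserved.
AC → BD is preserved.
BC → A is preserved.

D -> AB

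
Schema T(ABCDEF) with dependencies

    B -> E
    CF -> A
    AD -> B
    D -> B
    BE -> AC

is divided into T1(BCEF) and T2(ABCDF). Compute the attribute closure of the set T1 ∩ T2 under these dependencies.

T1 ∩ T2 = {BCF}.
B → E applies, adding E
CF → A applies, adding A
Closure: {ABCEF}.

ABCEF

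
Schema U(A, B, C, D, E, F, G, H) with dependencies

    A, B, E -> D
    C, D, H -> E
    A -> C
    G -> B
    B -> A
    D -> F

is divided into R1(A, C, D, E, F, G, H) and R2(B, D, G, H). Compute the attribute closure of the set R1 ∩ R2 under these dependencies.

R1 ∩ R2 = {D, G, H}.
G → B applies, adding B
B → A applies, adding A
D → F applies, adding F
A → C applies, adding C
C, D, H → E applies, adding E
Closure: {A, B, C, D, E, F, G, H}.

A, B, C, D, E, F, G, H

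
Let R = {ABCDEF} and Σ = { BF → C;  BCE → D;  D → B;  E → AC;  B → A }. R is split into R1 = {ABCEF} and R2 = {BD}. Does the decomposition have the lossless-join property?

Common attributes: R1 ∩ R2 = {B}.
Closure of {B}: B → A applies, adding A. So (B)⁺ = {AB}.
The closure contains neither all of R1 = {ABCEF} nor all of R2 = {BD}, so the common attributes are not a superkey of either fragment. The join is lossy.

No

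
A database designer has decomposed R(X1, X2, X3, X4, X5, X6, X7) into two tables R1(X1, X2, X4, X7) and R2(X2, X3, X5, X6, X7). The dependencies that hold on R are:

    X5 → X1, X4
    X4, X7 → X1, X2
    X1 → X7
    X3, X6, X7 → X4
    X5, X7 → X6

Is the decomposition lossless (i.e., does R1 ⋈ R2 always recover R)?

Common attributes: R1 ∩ R2 = {X2, X7}.
No dependency enlarges {X2, X7}, so (X2, X7)⁺ = {X2, X7}.
The closure contains neither all of R1 = {X1, X2, X4, X7} nor all of R2 = {X2, X3, X5, X6, X7}, so the common attributes are not a superkey of either fragment. The join is lossy.

No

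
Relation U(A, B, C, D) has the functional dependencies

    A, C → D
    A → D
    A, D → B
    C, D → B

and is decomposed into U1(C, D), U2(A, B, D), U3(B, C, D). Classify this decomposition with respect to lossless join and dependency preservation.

Lossless test (chase): Rows 1 and 3 agree on C, D; apply C, D→B and equate their B entries. No row becomes fully distinguished — the join is lossy.
Dependency preservation: A, C → D is not contained in any single fragment, but the restricted closure of its left-hand side across the fragments still reaches the right-hand side; the remaining FDs each lie inside some fragment. All dependencies are preserved.

lossy but dependency-preserving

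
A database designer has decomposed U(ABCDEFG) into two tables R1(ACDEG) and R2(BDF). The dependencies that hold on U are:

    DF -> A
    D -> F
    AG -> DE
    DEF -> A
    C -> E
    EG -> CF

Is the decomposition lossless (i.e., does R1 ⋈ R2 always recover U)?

No

Common attributes: R1 ∩ R2 = {D}.
Closure of {D}: D → F applies, adding F; DF → A applies, adding A. So (D)⁺ = {ADF}.
The closure contains neither all of R1 = {ACDEG} nor all of R2 = {BDF}, so the common attributes are not a superkey of either fragment. The join is lossy.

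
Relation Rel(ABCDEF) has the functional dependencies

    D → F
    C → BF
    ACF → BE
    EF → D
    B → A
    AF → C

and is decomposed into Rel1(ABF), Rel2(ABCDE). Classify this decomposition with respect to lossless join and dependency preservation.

lossy and not dependency-preserving

Lossless test: (AB)⁺ = {AB}, which is a superkey of neither fragment — lossy.
Dependency preservation: the restricted closure of {D} across the fragments never reaches {F}, so D → F cannot be enforced without a join — not preserved.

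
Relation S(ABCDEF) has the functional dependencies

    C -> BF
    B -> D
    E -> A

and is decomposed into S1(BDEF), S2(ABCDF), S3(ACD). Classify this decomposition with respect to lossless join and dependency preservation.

lossy and not dependency-preserving

Lossless test (chase): Rows 2 and 3 agree on C; apply C→BF and equate their BF entries. No row becomes fully distinguished — the join is lossy.
Dependency preservation: the restricted closure of {E} across the fragments never reaches {A}, so E → A cannot be enforced without a join — not preserved.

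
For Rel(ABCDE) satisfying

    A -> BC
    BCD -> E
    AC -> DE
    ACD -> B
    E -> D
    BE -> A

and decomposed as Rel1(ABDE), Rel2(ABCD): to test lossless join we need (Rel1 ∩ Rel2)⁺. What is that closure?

ABCDE

Rel1 ∩ Rel2 = {ABD}.
A → BC applies, adding C
BCD → E applies, adding E
Closure: {ABCDE}.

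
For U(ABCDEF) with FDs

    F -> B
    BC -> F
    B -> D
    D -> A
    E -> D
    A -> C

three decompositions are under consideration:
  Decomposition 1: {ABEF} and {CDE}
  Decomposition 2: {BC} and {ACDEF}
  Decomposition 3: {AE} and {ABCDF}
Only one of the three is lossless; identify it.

Decomposition 1: common = {E}, closure = {ACDE} → lossless.
Decomposition 2: common = {C}, closure = {C} → lossy.
Decomposition 3: common = {A}, closure = {AC} → lossy.

Decomposition 1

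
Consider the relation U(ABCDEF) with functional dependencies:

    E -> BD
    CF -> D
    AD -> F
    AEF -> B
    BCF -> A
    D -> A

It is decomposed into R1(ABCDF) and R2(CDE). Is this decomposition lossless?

No

Common attributes: R1 ∩ R2 = {CD}.
Closure of {CD}: D → A applies, adding A; AD → F applies, adding F. So (CD)⁺ = {ACDF}.
The closure contains neither all of R1 = {ABCDF} nor all of R2 = {CDE}, so the common attributes are not a superkey of either fragment. The join is lossy.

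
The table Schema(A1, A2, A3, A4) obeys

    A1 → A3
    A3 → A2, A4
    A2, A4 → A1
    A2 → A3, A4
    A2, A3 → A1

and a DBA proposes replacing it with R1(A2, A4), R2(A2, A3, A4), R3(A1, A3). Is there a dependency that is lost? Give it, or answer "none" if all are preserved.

none

A1 → A3 lies within R3.
A3 → A2, A4 lies within R2.
A2, A4 → A1: restricted closure across fragments reaches A1.
A2 → A3, A4 lies within R2.
A2, A3 → A1: restricted closure across fragments reaches A1.
Every dependency is enforceable on the fragments, so the decomposition is dependency-preserving.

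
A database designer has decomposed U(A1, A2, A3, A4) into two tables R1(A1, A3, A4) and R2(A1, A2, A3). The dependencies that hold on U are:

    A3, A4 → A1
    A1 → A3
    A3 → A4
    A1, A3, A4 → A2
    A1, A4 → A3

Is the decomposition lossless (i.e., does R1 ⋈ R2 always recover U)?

Common attributes: R1 ∩ R2 = {A1, A3}.
Closure of {A1, A3}: A3 → A4 applies, adding A4; A1, A3, A4 → A2 applies, adding A2. So (A1, A3)⁺ = {A1, A2, A3, A4}.
This closure contains every attribute of R1, so R1 ∩ R2 → R1. The join is lossless.

Yes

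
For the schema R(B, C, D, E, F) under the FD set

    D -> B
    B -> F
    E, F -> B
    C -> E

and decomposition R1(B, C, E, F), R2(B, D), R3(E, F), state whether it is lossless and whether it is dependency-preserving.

Lossless test (chase): Rows 1 and 2 agree on B; apply B→F and equate their F entries. Rows 1 and 3 agree on E, F; apply E, F→B and equate their B entries. No row becomes fully distinguished — the join is lossy.
Dependency preservation: every FD's attributes lie within a single fragment, so each can be enforced locally — preserved.

lossy but dependency-preserving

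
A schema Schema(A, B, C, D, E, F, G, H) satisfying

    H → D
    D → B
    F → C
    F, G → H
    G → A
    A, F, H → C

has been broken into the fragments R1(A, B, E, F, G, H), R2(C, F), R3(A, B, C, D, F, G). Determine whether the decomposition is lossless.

Yes

Chase test. Columns are A, B, C, D, E, F, G, H; row i has aⱼ where attribute j ∈ Ri, else bᵢⱼ.
Initial tableau (one row per fragment):
  row 1: a1 a2 b13 b14 a5 a6 a7 a8
  row 2: b21 b22 a3 b24 b25 a6 b27 b28
  row 3: a1 a2 a3 a4 b35 a6 a7 b38
Rows 1 and 2 agree on F; apply F→C and equate their C entries.
Rows 1 and 3 agree on F, G; apply F, G→H and equate their H entries.
Rows 1 and 3 agree on H; apply H→D and equate their D entries.
Row 1 is now all distinguished symbols — the join is lossless.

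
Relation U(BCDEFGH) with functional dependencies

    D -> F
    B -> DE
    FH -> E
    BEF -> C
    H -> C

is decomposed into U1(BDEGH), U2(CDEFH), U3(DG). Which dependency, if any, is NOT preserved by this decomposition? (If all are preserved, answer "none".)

Check BEF → C: no single fragment contains all of {BCEF}, and the restricted closure of {BEF} across the fragments never reaches {C}.
D → F is preserved.
B → DE is preserved.
FH → E is preserved.
H → C is preserved.

BEF -> C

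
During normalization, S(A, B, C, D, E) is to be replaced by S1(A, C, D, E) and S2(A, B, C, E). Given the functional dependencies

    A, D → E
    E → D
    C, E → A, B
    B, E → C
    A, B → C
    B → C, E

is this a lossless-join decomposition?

Yes

Common attributes: S1 ∩ S2 = {A, C, E}.
Closure of {A, C, E}: E → D applies, adding D; C, E → A, B applies, adding B. So (A, C, E)⁺ = {A, B, C, D, E}.
This closure contains every attribute of S1, so S1 ∩ S2 → S1. The join is lossless.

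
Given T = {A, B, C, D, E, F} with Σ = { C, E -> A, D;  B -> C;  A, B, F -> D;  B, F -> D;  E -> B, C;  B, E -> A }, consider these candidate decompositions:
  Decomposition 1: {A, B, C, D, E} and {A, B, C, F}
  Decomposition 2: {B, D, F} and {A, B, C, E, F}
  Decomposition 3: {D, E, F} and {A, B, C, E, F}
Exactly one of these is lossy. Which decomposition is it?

Decomposition 1

Decomposition 1: common = {A, B, C}, closure = {A, B, C} → lossy.
Decomposition 2: common = {B, F}, closure = {B, C, D, F} → lossless.
Decomposition 3: common = {E, F}, closure = {A, B, C, D, E, F} → lossless.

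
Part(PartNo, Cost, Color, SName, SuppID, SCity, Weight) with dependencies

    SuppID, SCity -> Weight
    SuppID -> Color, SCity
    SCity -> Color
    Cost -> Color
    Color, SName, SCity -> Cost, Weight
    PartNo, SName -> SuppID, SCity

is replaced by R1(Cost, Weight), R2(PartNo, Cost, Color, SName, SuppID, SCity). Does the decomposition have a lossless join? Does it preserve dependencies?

lossy and not dependency-preserving

Lossless test: (Cost)⁺ = {Cost, Color}, which is a superkey of neither fragment — lossy.
Dependency preservation: the restricted closure of {SuppID, SCity} across the fragments never reaches {Weight}, so SuppID, SCity → Weight cannot be enforced without a join — not preserved.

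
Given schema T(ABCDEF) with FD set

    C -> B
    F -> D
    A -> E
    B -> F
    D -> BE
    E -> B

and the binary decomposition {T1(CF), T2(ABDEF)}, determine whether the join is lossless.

Common attributes: T1 ∩ T2 = {F}.
Closure of {F}: F → D applies, adding D; D → BE applies, adding BE. So (F)⁺ = {BDEF}.
The closure contains neither all of T1 = {CF} nor all of T2 = {ABDEF}, so the common attributes are not a superkey of either fragment. The join is lossy.

No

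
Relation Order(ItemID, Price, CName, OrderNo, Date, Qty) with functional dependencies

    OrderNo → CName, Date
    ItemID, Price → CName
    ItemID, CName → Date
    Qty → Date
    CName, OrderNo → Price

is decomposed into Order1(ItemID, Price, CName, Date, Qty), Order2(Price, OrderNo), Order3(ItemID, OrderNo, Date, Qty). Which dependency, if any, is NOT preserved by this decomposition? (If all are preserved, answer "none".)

OrderNo → CName, Date

Check OrderNo → CName, Date: no single fragment contains all of {CName, OrderNo, Date}, and the restricted closure of {OrderNo} across the fragments never reaches {CName, Date}.
ItemID, Price → CName is preserved.
ItemID, CName → Date is preserved.
Qty → Date is preserved.
CName, OrderNo → Price is preserved.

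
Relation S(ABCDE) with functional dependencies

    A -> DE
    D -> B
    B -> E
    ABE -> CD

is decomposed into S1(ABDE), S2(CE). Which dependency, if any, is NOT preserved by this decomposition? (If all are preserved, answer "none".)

Check ABE → CD: no single fragment contains all of {ABCDE}, and the restricted closure of {ABE} across the fragments never reaches {CD}.
A → DE is preserved.
D → B is preserved.
B → E is preserved.

ABE -> CD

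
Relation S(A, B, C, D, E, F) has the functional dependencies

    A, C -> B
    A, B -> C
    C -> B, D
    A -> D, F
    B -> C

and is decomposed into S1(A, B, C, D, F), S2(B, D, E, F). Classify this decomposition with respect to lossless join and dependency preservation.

lossy but dependency-preserving

Lossless test: (B, D, F)⁺ = {B, C, D, F}, which is a superkey of neither fragment — lossy.
Dependency preservation: every FD's attributes lie within a single fragment, so each can be enforced locally — preserved.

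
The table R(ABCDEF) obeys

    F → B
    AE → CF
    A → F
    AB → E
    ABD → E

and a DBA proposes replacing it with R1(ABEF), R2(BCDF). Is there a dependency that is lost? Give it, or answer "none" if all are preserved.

AE → CF

Check AE → CF: no single fragment contains all of {ACEF}, and the restricted closure of {AE} across the fragments never reaches {CF}.
F → B is preserved.
A → F is preserved.
AB → E is preserved.
ABD → E is preserved.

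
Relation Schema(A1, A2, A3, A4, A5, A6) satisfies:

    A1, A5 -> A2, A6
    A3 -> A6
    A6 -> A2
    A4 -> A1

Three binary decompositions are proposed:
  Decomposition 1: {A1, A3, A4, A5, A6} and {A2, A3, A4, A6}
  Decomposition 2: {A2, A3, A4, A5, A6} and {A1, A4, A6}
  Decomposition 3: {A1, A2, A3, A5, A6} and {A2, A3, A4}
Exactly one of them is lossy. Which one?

Decomposition 3

Decomposition 1: common = {A3, A4, A6}, closure = {A1, A2, A3, A4, A6} → lossless.
Decomposition 2: common = {A4, A6}, closure = {A1, A2, A4, A6} → lossless.
Decomposition 3: common = {A2, A3}, closure = {A2, A3, A6} → lossy.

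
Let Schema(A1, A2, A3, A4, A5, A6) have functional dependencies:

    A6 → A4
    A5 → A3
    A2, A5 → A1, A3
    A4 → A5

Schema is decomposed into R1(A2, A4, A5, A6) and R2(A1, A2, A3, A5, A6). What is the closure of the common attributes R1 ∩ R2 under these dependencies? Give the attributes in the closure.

A1, A2, A3, A4, A5, A6

R1 ∩ R2 = {A2, A5, A6}.
A6 → A4 applies, adding A4
A5 → A3 applies, adding A3
A2, A5 → A1, A3 applies, adding A1
Closure: {A1, A2, A3, A4, A5, A6}.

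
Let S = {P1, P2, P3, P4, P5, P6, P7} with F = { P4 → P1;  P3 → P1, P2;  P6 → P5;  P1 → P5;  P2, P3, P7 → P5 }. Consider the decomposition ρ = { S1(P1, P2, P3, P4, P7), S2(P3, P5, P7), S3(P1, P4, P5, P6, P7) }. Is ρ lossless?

Chase test. Columns are P1, P2, P3, P4, P5, P6, P7; row i has aⱼ where attribute j ∈ Si, else bᵢⱼ.
Initial tableau (one row per fragment):
  row 1: a1 a2 a3 a4 b15 b16 a7
  row 2: b21 b22 a3 b24 a5 b26 a7
  row 3: a1 b32 b33 a4 a5 a6 a7
Rows 1 and 2 agree on P3; apply P3→P1, P2 and equate their P1, P2 entries.
Rows 1 and 2 agree on P1; apply P1→P5 and equate their P5 entries.
No row becomes fully distinguished — the join is lossy.

No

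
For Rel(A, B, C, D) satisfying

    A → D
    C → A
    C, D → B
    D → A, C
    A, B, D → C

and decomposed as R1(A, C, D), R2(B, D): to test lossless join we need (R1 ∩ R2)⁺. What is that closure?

A, B, C, D

R1 ∩ R2 = {D}.
D → A, C applies, adding A, C
C, D → B applies, adding B
Closure: {A, B, C, D}.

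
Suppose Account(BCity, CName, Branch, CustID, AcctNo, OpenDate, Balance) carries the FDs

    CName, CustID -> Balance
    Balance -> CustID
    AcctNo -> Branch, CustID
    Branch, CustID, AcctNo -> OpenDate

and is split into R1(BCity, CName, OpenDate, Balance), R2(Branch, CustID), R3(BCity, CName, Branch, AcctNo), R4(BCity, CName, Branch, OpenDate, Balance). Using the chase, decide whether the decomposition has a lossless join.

Chase test. Columns are BCity, CName, Branch, CustID, AcctNo, OpenDate, Balance; row i has aⱼ where attribute j ∈ Ri, else bᵢⱼ.
Initial tableau (one row per fragment):
  row 1: a1 a2 b13 b14 b15 a6 a7
  row 2: b21 b22 a3 a4 b25 b26 b27
  row 3: a1 a2 a3 b34 a5 b36 b37
  row 4: a1 a2 a3 b44 b45 a6 a7
Rows 1 and 4 agree on Balance; apply Balance→CustID and equate their CustID entries.
No row becomes fully distinguished — the join is lossy.

No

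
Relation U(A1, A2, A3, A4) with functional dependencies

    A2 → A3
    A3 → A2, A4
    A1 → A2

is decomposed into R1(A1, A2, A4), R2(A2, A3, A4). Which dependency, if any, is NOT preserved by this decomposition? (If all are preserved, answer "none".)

none

A2 → A3 lies within R2.
A3 → A2, A4 lies within R2.
A1 → A2 lies within R1.
Every dependency is enforceable on the fragments, so the decomposition is dependency-preserving.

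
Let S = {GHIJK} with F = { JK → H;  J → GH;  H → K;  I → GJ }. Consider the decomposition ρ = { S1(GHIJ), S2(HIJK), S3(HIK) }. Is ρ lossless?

Yes

Chase test. Columns are GHIJK; row i has aⱼ where attribute j ∈ Si, else bᵢⱼ.
Initial tableau (one row per fragment):
  row 1: a1 a2 a3 a4 b15
  row 2: b21 a2 a3 a4 a5
  row 3: b31 a2 a3 b34 a5
Rows 1 and 2 agree on J; apply J→GH and equate their GH entries.
Rows 1 and 2 agree on H; apply H→K and equate their K entries.
Rows 1 and 3 agree on I; apply I→GJ and equate their GJ entries.
Row 1 is now all distinguished symbols — the join is lossless.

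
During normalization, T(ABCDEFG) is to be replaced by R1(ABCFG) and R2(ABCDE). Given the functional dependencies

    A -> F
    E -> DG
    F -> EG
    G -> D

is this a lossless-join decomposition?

Common attributes: R1 ∩ R2 = {ABC}.
Closure of {ABC}: A → F applies, adding F; F → EG applies, adding EG; G → D applies, adding D. So (ABC)⁺ = {ABCDEFG}.
This closure contains every attribute of R1, so R1 ∩ R2 → R1. The join is lossless.

Yes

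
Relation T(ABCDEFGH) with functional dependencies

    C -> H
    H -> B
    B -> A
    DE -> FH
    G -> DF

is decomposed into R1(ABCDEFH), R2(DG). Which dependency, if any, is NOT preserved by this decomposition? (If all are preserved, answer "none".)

Check G → DF: no single fragment contains all of {DFG}, and the restricted closure of {G} across the fragments never reaches {DF}.
C → H is preserved.
H → B is preserved.
B → A is preserved.
DE → FH is preserved.

G -> DF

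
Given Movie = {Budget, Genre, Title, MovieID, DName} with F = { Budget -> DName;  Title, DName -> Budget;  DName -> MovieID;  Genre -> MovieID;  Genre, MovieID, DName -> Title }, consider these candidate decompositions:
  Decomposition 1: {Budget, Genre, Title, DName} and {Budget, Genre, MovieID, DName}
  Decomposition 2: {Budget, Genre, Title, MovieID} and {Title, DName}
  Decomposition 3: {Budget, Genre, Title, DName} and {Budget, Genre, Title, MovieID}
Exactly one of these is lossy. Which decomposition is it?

Decomposition 2

Decomposition 1: common = {Budget, Genre, DName}, closure = {Budget, Genre, Title, MovieID, DName} → lossless.
Decomposition 2: common = {Title}, closure = {Title} → lossy.
Decomposition 3: common = {Budget, Genre, Title}, closure = {Budget, Genre, Title, MovieID, DName} → lossless.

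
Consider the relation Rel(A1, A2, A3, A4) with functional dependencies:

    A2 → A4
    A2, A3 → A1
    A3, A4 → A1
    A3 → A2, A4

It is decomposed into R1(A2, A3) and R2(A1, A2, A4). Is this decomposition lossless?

No

Common attributes: R1 ∩ R2 = {A2}.
Closure of {A2}: A2 → A4 applies, adding A4. So (A2)⁺ = {A2, A4}.
The closure contains neither all of R1 = {A2, A3} nor all of R2 = {A1, A2, A4}, so the common attributes are not a superkey of either fragment. The join is lossy.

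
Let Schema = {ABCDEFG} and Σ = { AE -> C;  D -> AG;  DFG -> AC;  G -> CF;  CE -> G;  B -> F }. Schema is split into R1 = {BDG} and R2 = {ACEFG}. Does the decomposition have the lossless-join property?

No

Common attributes: R1 ∩ R2 = {G}.
Closure of {G}: G → CF applies, adding CF. So (G)⁺ = {CFG}.
The closure contains neither all of R1 = {BDG} nor all of R2 = {ACEFG}, so the common attributes are not a superkey of either fragment. The join is lossy.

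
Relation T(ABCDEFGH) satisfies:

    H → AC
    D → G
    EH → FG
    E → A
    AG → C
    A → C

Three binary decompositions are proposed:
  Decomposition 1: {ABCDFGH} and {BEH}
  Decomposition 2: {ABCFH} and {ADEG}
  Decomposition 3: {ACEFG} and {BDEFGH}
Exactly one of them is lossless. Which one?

Decomposition 3

Decomposition 1: common = {BH}, closure = {ABCH} → lossy.
Decomposition 2: common = {A}, closure = {AC} → lossy.
Decomposition 3: common = {EFG}, closure = {ACEFG} → lossless.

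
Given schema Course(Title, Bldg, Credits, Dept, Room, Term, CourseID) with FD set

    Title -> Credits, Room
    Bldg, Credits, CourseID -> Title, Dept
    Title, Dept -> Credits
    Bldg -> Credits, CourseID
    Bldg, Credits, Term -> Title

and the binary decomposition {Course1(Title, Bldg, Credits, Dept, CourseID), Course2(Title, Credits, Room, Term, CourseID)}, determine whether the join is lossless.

No

Common attributes: Course1 ∩ Course2 = {Title, Credits, CourseID}.
Closure of {Title, Credits, CourseID}: Title → Credits, Room applies, adding Room. So (Title, Credits, CourseID)⁺ = {Title, Credits, Room, CourseID}.
The closure contains neither all of Course1 = {Title, Bldg, Credits, Dept, CourseID} nor all of Course2 = {Title, Credits, Room, Term, CourseID}, so the common attributes are not a superkey of either fragment. The join is lossy.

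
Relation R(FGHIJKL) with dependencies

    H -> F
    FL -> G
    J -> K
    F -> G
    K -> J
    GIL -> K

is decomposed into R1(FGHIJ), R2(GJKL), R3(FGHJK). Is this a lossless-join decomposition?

Chase test. Columns are FGHIJKL; row i has aⱼ where attribute j ∈ Ri, else bᵢⱼ.
Initial tableau (one row per fragment):
  row 1: a1 a2 a3 a4 a5 b16 b17
  row 2: b21 a2 b23 b24 a5 a6 a7
  row 3: a1 a2 a3 b34 a5 a6 b37
Rows 1 and 2 agree on J; apply J→K and equate their K entries.
No row becomes fully distinguished — the join is lossy.

No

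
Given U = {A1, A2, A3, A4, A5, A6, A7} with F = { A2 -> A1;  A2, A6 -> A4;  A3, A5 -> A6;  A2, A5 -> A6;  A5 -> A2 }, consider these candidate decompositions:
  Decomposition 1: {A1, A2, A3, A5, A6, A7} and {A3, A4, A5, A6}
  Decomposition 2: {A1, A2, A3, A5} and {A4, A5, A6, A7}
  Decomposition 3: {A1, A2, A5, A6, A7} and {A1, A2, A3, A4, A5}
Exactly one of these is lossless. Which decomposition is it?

Decomposition 1: common = {A3, A5, A6}, closure = {A1, A2, A3, A4, A5, A6} → lossless.
Decomposition 2: common = {A5}, closure = {A1, A2, A4, A5, A6} → lossy.
Decomposition 3: common = {A1, A2, A5}, closure = {A1, A2, A4, A5, A6} → lossy.

Decomposition 1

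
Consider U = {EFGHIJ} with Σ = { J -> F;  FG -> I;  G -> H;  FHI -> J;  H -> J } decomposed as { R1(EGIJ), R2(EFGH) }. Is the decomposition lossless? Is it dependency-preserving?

Lossless test: (EG)⁺ = {EFGHIJ}, which contains all of one fragment — lossless.
Dependency preservation: the restricted closure of {J} across the fragments never reaches {F}, so J → F cannot be enforced without a join — not preserved.

lossless but not dependency-preserving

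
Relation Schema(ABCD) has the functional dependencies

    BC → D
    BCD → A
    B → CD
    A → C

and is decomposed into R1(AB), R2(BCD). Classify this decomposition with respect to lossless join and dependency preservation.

Lossless test: (B)⁺ = {ABCD}, which contains all of one fragment — lossless.
Dependency preservation: the restricted closure of {A} across the fragments never reaches {C}, so A → C cannot be enforced without a join — not preserved.

lossless but not dependency-preserving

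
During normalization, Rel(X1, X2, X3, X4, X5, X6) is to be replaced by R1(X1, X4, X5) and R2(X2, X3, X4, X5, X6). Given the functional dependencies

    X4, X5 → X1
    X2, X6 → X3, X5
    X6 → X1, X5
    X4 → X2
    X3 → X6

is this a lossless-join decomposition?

Common attributes: R1 ∩ R2 = {X4, X5}.
Closure of {X4, X5}: X4, X5 → X1 applies, adding X1; X4 → X2 applies, adding X2. So (X4, X5)⁺ = {X1, X2, X4, X5}.
This closure contains every attribute of R1, so R1 ∩ R2 → R1. The join is lossless.

Yes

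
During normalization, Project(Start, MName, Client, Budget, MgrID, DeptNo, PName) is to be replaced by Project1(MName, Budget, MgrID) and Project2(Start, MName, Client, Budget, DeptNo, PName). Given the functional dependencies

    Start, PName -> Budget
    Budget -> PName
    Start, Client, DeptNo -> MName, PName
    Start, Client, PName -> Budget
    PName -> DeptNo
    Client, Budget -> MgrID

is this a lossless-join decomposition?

No

Common attributes: Project1 ∩ Project2 = {MName, Budget}.
Closure of {MName, Budget}: Budget → PName applies, adding PName; PName → DeptNo applies, adding DeptNo. So (MName, Budget)⁺ = {MName, Budget, DeptNo, PName}.
The closure contains neither all of Project1 = {MName, Budget, MgrID} nor all of Project2 = {Start, MName, Client, Budget, DeptNo, PName}, so the common attributes are not a superkey of either fragment. The join is lossy.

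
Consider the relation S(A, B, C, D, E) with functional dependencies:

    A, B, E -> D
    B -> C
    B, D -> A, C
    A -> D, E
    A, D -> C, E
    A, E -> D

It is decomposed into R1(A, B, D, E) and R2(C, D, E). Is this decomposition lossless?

No

Common attributes: R1 ∩ R2 = {D, E}.
No dependency enlarges {D, E}, so (D, E)⁺ = {D, E}.
The closure contains neither all of R1 = {A, B, D, E} nor all of R2 = {C, D, E}, so the common attributes are not a superkey of either fragment. The join is lossy.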